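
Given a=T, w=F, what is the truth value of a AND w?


Conjunction is true only when both operands are true.
Substitute: a=T, w=F.
T AND F evaluates to F.

F


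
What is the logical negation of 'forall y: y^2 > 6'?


¬(forall x: φ) = exists x: ¬φ, and ¬(exists x: φ) = forall x: ¬φ.
Apply to the universal statement.

exists y: ~(y^2 > 6)


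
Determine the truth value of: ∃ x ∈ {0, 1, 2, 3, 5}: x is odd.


Evaluate the predicate on each element: 0:F, 1:T, 2:F, 3:T, 5:T.
Witness x = 1 satisfies the predicate.

T


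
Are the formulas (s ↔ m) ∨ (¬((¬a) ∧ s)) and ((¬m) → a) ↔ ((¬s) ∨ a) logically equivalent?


Compare truth tables:
a | m | s | φ | ψ
-----------------
F | F | F | T | F
T | F | F | T | T
F | T | F | T | T
T | T | F | T | T
F | F | T | F | T
T | F | T | T | T
F | T | T | T | F
T | T | T | T | T
They differ at row 1 (a=F, m=F, s=F): φ=T but ψ=F.

No, they are not logically equivalent.


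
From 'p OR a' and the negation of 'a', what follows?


Disjunctive syllogism: from (P ∨ Q) and ¬P, infer Q.
One disjunct, 'a', is ruled out; the other must hold.

p


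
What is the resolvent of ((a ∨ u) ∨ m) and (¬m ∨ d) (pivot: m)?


The clauses contain complementary literals m and ¬m.
Resolution eliminates this pair and disjoins the remaining literals (merging duplicates).

((u ∨ a) ∨ d)


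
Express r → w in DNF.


Step 1: Rewrite r → w as ¬r ∨ w.

(¬r) ∨ w


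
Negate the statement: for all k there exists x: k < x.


Negation flips each quantifier (∀↔∃) and negates the inner predicate.
¬(for all k there exists x: φ) = there exists k for all x: ¬φ.

there exists k for all x: NOT(k < x)


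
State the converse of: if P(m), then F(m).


The converse of (P → Q) is (Q → P). It is not in general equivalent to the original.
Here P = 'P(m)' and Q = 'F(m)'.

If F(m), then P(m).


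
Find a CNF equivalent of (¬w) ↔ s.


Step 1: Rewrite (¬w) ↔ s as ((¬w) → s) ∧ (s → (¬w)).
Step 2: Rewrite each implication as a disjunction.
Step 3: Eliminate any double negations (¬¬X = X).

(w ∨ s) ∧ ((¬s) ∨ (¬w))


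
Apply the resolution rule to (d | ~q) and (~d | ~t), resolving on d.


The clauses contain complementary literals d and ~d.
Resolution eliminates this pair and disjoins the remaining literals (merging duplicates).

(~q | ~t)


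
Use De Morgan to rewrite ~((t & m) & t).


De Morgan: the negation of a conjunction is the disjunction of the negations.
Distribute ~ across &, flipping it to |, and negate each literal.

((~t) | (~m)) | (~t)


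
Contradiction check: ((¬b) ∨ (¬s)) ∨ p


Truth table over {b, p, s}:
b | p | s | φ
-------------
F | F | F | T
T | F | F | T
F | T | F | T
T | T | F | T
F | F | T | T
T | F | T | F
F | T | T | T
T | T | T | T
Satisfying assignment at row 1: b=F, p=F, s=F gives T.

No, it is not a contradiction.


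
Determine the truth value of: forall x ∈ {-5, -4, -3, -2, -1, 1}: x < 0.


Evaluate the predicate on each element: -5:True, -4:True, -3:True, -2:True, -1:True, 1:False.
Counterexample x = 1 fails the predicate.

False


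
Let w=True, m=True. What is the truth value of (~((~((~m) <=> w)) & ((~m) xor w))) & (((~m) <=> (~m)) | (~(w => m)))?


Substitute w=True, m=True:
… (earlier sub-steps elided)
(~m) xor w = False xor True = True
(~((~m) <=> w)) & ((~m) xor w) = True & True = True
~((~((~m) <=> w)) & ((~m) xor w)) = False
~m = False
~m = False
(~m) <=> (~m) = False <=> False = True
w => m = True => True = True
~(w => m) = False
((~m) <=> (~m)) | (~(w => m)) = True | False = True
(~((~((~m) <=> w)) & ((~m) xor w))) & (((~m) <=> (~m)) | (~(w => m))) = False & True = False

False


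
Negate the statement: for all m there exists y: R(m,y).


Negation flips each quantifier (∀↔∃) and negates the inner predicate.
¬(for all m there exists y: φ) = there exists m for all y: ¬φ.

there exists m for all y: NOT(R(m,y))


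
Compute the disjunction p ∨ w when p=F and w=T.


Disjunction is false only when both operands are false.
Substitute: p=F, w=T.
F ∨ T evaluates to T.

T


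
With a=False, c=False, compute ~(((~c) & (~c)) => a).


Substitute a=False, c=False:
~c = True
~c = True
(~c) & (~c) = True & True = True
((~c) & (~c)) => a = True => False = False
~(((~c) & (~c)) => a) = True

True


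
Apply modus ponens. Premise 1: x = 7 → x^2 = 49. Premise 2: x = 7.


Modus ponens: from (P → Q) and P, infer Q.
P = 'x = 7' is asserted, and P → Q holds, so Q follows.

x^2 = 49.


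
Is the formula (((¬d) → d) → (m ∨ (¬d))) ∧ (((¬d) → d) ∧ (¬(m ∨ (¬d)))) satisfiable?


Check all 4 assignments over {d, m}:
d | m | φ
---------
F | F | F
T | F | F
F | T | F
T | T | F
No assignment makes the formula true.

Unsatisfiable.


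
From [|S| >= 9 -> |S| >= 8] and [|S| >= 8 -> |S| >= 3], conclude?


Hypothetical syllogism: from (P → Q) and (Q → R), infer (P → R).
Chain the two implications through the shared middle term '|S| >= 8'.

|S| >= 9 -> |S| >= 3


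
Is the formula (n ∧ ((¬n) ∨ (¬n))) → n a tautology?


Build the truth table over {n}:
n | φ
-----
F | T
T | T
Every row evaluates to true.

Yes, it is a tautology.


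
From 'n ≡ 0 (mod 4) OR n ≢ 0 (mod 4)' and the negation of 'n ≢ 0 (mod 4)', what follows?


Disjunctive syllogism: from (P ∨ Q) and ¬P, infer Q.
One disjunct, 'n ≢ 0 (mod 4)', is ruled out; the other must hold.

n ≡ 0 (mod 4)


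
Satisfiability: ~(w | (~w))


Check all 2 assignments over {w}:
w | φ
-----
False | False
True | False
No assignment makes the formula true.

Unsatisfiable.


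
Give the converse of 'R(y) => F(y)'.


The converse of (P → Q) is (Q → P). It is not in general equivalent to the original.
Here P = 'R(y)' and Q = 'F(y)'.

If F(y), then R(y).


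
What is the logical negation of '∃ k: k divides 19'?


¬(∀ x: φ) = ∃ x: ¬φ, and ¬(∃ x: φ) = ∀ x: ¬φ.
Apply to the existential statement.

∀ k: ¬(k divides 19)


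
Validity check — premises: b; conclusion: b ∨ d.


This matches the form of disjunction introduction: the conclusion follows in every model of the premises.

Valid.


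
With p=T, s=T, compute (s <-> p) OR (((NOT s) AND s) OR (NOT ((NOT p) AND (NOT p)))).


Substitute p=T, s=T:
s <-> p = T <-> T = T
NOT s = F
(NOT s) AND s = F AND T = F
NOT p = F
NOT p = F
(NOT p) AND (NOT p) = F AND F = F
NOT ((NOT p) AND (NOT p)) = T
((NOT s) AND s) OR (NOT ((NOT p) AND (NOT p))) = F OR T = T
(s <-> p) OR (((NOT s) AND s) OR (NOT ((NOT p) AND (NOT p)))) = T OR T = T

T


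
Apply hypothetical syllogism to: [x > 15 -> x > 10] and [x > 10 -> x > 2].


Hypothetical syllogism: from (P → Q) and (Q → R), infer (P → R).
Chain the two implications through the shared middle term 'x > 10'.

x > 15 -> x > 2


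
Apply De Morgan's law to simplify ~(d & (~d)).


De Morgan: the negation of a conjunction is the disjunction of the negations.
Distribute ~ across &, flipping it to |, and negate each literal.

(~d) | d


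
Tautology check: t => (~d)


Build the truth table over {d, t}:
d | t | φ
---------
False | False | True
True | False | True
False | True | True
True | True | False
Counterexample at row 4: with d=True, t=True, the formula is False.

No, it is not a tautology.


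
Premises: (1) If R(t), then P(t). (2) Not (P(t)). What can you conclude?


Modus tollens: from (P → Q) and ¬Q, infer ¬P.
Q = 'P(t)' is denied; since P → Q, P must also fail.

Not (R(t)).


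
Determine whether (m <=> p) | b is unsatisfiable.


Truth table over {b, m, p}:
b | m | p | φ
-------------
False | False | False | True
True | False | False | True
False | True | False | False
True | True | False | True
False | False | True | False
True | False | True | True
False | True | True | True
True | True | True | True
Satisfying assignment at row 1: b=False, m=False, p=False gives True.

No, it is not a contradiction.


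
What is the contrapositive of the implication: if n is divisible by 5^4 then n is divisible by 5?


The contrapositive of (P → Q) is (¬Q → ¬P); it is logically equivalent to the original.
Here P = 'n is divisible by 5^4' and Q = 'n is divisible by 5'.

If not (n is divisible by 5), then not (n is divisible by 5^4).


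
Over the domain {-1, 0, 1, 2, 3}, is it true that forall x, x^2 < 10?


Evaluate the predicate on each element: -1:True, 0:True, 1:True, 2:True, 3:True.
Every element satisfies the predicate.

True


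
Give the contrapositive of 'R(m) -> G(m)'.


The contrapositive of (P → Q) is (¬Q → ¬P); it is logically equivalent to the original.
Here P = 'R(m)' and Q = 'G(m)'.

If not (G(m)), then not (R(m)).


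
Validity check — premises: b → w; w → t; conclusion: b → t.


This matches the form of hypothetical syllogism: the conclusion follows in every model of the premises.

Valid.


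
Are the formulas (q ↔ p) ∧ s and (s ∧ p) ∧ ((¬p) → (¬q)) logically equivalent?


Compare truth tables:
p | q | s | φ | ψ
-----------------
F | F | F | F | F
T | F | F | F | F
F | T | F | F | F
T | T | F | F | F
F | F | T | T | F
T | F | T | F | T
F | T | T | F | F
T | T | T | T | T
They differ at row 5 (p=F, q=F, s=T): φ=T but ψ=F.

No, they are not logically equivalent.


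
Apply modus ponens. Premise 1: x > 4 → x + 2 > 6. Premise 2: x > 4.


Modus ponens: from (P → Q) and P, infer Q.
P = 'x > 4' is asserted, and P → Q holds, so Q follows.

x + 2 > 6.


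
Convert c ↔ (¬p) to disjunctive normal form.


Step 1: c ↔ (¬p) is true exactly when both agree: (c ∧ (¬p)) ∨ (¬c ∧ ¬(¬p)).
Step 2: Eliminate any double negations (¬¬X = X).

(c ∧ (¬p)) ∨ ((¬c) ∧ p)


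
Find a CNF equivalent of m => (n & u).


Step 1: Rewrite m → (n ∧ u) as ¬m ∨ (n ∧ u).
Step 2: Distribute ∨ over ∧.

((~m) | n) & ((~m) | u)


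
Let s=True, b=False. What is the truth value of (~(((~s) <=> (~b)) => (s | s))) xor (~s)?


Substitute s=True, b=False:
~s = False
~b = True
(~s) <=> (~b) = False <=> True = False
s | s = True | True = True
((~s) <=> (~b)) => (s | s) = False => True = True
~(((~s) <=> (~b)) => (s | s)) = False
~s = False
(~(((~s) <=> (~b)) => (s | s))) xor (~s) = False xor False = False

False


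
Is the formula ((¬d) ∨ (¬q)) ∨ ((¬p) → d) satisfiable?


Search for a satisfying assignment over {d, p, q}.
Try d=F, p=F, q=F: the formula evaluates to T.
A satisfying assignment exists.

Satisfiable.


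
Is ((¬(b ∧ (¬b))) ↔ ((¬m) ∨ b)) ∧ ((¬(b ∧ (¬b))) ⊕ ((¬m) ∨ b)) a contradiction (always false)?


Truth table over {b, m}:
b | m | φ
---------
F | F | F
T | F | F
F | T | F
T | T | F
Every row is false.

Yes, it is a contradiction.


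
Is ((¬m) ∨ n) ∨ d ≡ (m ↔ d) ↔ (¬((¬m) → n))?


Compare truth tables:
d | m | n | φ | ψ
-----------------
F | F | F | T | T
T | F | F | T | F
F | T | F | F | T
T | T | F | T | F
F | F | T | T | F
T | F | T | T | T
F | T | T | T | T
T | T | T | T | F
They differ at row 2 (d=T, m=F, n=F): φ=T but ψ=F.

No, they are not logically equivalent.


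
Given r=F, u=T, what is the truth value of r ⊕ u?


Exclusive or is true when exactly one operand is true.
Substitute: r=F, u=T.
F ⊕ T evaluates to T.

T


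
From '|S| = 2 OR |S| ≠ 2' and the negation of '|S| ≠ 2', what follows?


Disjunctive syllogism: from (P ∨ Q) and ¬P, infer Q.
One disjunct, '|S| ≠ 2', is ruled out; the other must hold.

|S| = 2


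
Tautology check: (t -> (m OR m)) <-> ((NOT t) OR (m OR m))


Build the truth table over {m, t}:
m | t | φ
---------
F | F | T
T | F | T
F | T | T
T | T | T
Every row evaluates to true.

Yes, it is a tautology.


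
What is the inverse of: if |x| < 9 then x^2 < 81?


The inverse of (P → Q) is (¬P → ¬Q). It is equivalent to the converse, not to the original.
Here P = '|x| < 9' and Q = 'x^2 < 81'.

If not (|x| < 9), then not (x^2 < 81).


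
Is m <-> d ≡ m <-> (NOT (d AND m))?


Compare truth tables:
d | m | φ | ψ
-------------
F | F | T | F
T | F | F | F
F | T | F | T
T | T | T | F
They differ at row 1 (d=F, m=F): φ=T but ψ=F.

No, they are not logically equivalent.


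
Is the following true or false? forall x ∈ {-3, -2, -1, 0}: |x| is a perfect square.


Evaluate the predicate on each element: -3:False, -2:False, -1:True, 0:True.
Counterexample x = -3 fails the predicate.

False


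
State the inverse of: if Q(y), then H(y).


The inverse of (P → Q) is (¬P → ¬Q). It is equivalent to the converse, not to the original.
Here P = 'Q(y)' and Q = 'H(y)'.

If not (Q(y)), then not (H(y)).


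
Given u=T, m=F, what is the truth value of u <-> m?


Biconditional is true when both operands have the same truth value.
Substitute: u=T, m=F.
T <-> F evaluates to F.

F


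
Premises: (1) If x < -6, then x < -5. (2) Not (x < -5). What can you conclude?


Modus tollens: from (P → Q) and ¬Q, infer ¬P.
Q = 'x < -5' is denied; since P → Q, P must also fail.

Not (x < -6).


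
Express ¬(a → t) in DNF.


Step 1: Rewrite implication then negate: ¬(¬a ∨ t) = a ∧ ¬t.

a ∧ (¬t)


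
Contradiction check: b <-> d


Truth table over {b, d}:
b | d | φ
---------
F | F | T
T | F | F
F | T | F
T | T | T
Satisfying assignment at row 1: b=F, d=F gives T.

No, it is not a contradiction.


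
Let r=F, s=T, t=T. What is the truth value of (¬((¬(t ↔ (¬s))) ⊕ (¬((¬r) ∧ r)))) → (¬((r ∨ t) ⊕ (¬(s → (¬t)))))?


Substitute r=F, s=T, t=T:
… (earlier sub-steps elided)
¬((¬r) ∧ r) = T
(¬(t ↔ (¬s))) ⊕ (¬((¬r) ∧ r)) = T ⊕ T = F
¬((¬(t ↔ (¬s))) ⊕ (¬((¬r) ∧ r))) = T
r ∨ t = F ∨ T = T
¬t = F
s → (¬t) = T → F = F
¬(s → (¬t)) = T
(r ∨ t) ⊕ (¬(s → (¬t))) = T ⊕ T = F
¬((r ∨ t) ⊕ (¬(s → (¬t)))) = T
(¬((¬(t ↔ (¬s))) ⊕ (¬((¬r) ∧ r)))) → (¬((r ∨ t) ⊕ (¬(s → (¬t))))) = T → T = T

T


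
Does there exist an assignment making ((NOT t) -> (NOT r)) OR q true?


Search for a satisfying assignment over {q, r, t}.
Try q=F, r=F, t=F: the formula evaluates to T.
A satisfying assignment exists.

Satisfiable.


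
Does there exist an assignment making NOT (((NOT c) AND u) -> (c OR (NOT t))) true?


Search for a satisfying assignment over {c, t, u}.
Try c=F, t=T, u=T: the formula evaluates to T.
A satisfying assignment exists.

Satisfiable.


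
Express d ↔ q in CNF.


Step 1: Rewrite d ↔ q as (d → q) ∧ (q → d).
Step 2: Rewrite each implication as a disjunction.

((¬d) ∨ q) ∧ ((¬q) ∨ d)


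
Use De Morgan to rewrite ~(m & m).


De Morgan: the negation of a conjunction is the disjunction of the negations.
Distribute ~ across &, flipping it to |, and negate each literal.

(~m) | (~m)


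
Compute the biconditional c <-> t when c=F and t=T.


Biconditional is true when both operands have the same truth value.
Substitute: c=F, t=T.
F <-> T evaluates to F.

F


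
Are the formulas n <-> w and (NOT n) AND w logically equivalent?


Compare truth tables:
n | w | φ | ψ
-------------
F | F | T | F
T | F | F | F
F | T | F | T
T | T | T | F
They differ at row 1 (n=F, w=F): φ=T but ψ=F.

No, they are not logically equivalent.


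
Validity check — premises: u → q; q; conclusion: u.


This is affirming the consequent (fallacy). There exist truth assignments where the premises are all true but the conclusion is false.

Invalid.


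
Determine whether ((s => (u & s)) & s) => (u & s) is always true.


Build the truth table over {s, u}:
s | u | φ
---------
False | False | True
True | False | True
False | True | True
True | True | True
Every row evaluates to true.

Yes, it is a tautology.


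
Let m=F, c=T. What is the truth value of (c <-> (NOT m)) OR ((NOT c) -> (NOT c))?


Substitute m=F, c=T:
NOT m = T
c <-> (NOT m) = T <-> T = T
NOT c = F
NOT c = F
(NOT c) -> (NOT c) = F -> F = T
(c <-> (NOT m)) OR ((NOT c) -> (NOT c)) = T OR T = T

T


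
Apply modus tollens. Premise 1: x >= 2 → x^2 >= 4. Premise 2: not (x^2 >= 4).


Modus tollens: from (P → Q) and ¬Q, infer ¬P.
Q = 'x^2 >= 4' is denied; since P → Q, P must also fail.

Not (x >= 2).


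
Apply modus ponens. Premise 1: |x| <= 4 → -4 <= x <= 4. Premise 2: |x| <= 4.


Modus ponens: from (P → Q) and P, infer Q.
P = '|x| <= 4' is asserted, and P → Q holds, so Q follows.

-4 <= x <= 4.


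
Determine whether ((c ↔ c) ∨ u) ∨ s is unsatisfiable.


Truth table over {c, s, u}:
c | s | u | φ
-------------
F | F | F | T
T | F | F | T
F | T | F | T
T | T | F | T
F | F | T | T
T | F | T | T
F | T | T | T
T | T | T | T
Satisfying assignment at row 1: c=F, s=F, u=F gives T.

No, it is not a contradiction.


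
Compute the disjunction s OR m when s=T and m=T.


Disjunction is false only when both operands are false.
Substitute: s=T, m=T.
T OR T evaluates to T.

T


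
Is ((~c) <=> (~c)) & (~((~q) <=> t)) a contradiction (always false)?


Truth table over {c, q, t}:
c | q | t | φ
-------------
False | False | False | True
True | False | False | True
False | True | False | False
True | True | False | False
False | False | True | False
True | False | True | False
False | True | True | True
True | True | True | True
Satisfying assignment at row 1: c=False, q=False, t=False gives True.

No, it is not a contradiction.


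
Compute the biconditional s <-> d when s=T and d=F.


Biconditional is true when both operands have the same truth value.
Substitute: s=T, d=F.
T <-> F evaluates to F.

F


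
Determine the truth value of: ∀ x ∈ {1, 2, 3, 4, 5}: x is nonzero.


Evaluate the predicate on each element: 1:T, 2:T, 3:T, 4:T, 5:T.
Every element satisfies the predicate.

T


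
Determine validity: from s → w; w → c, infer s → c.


This matches the form of hypothetical syllogism: the conclusion follows in every model of the premises.

Valid.


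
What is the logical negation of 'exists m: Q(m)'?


¬(forall x: φ) = exists x: ¬φ, and ¬(exists x: φ) = forall x: ¬φ.
Apply to the existential statement.

forall m: ~(Q(m))


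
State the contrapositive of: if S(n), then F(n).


The contrapositive of (P → Q) is (¬Q → ¬P); it is logically equivalent to the original.
Here P = 'S(n)' and Q = 'F(n)'.

If not (F(n)), then not (S(n)).


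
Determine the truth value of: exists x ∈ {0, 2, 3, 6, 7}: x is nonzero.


Evaluate the predicate on each element: 0:False, 2:True, 3:True, 6:True, 7:True.
Witness x = 2 satisfies the predicate.

True


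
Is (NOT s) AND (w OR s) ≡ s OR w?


Compare truth tables:
s | w | φ | ψ
-------------
F | F | F | F
T | F | F | T
F | T | T | T
T | T | F | T
They differ at row 2 (s=T, w=F): φ=F but ψ=T.

No, they are not logically equivalent.


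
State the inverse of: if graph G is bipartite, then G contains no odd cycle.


The inverse of (P → Q) is (¬P → ¬Q). It is equivalent to the converse, not to the original.
Here P = 'graph G is bipartite' and Q = 'G contains no odd cycle'.

If not (graph G is bipartite), then not (G contains no odd cycle).


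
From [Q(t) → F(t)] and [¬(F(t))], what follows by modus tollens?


Modus tollens: from (P → Q) and ¬Q, infer ¬P.
Q = 'F(t)' is denied; since P → Q, P must also fail.

Not (Q(t)).


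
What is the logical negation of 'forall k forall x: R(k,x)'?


Negation flips each quantifier (∀↔∃) and negates the inner predicate.
¬(forall k forall x: φ) = exists k exists x: ¬φ.

exists k exists x: ~(R(k,x))


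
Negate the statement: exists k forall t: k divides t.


Negation flips each quantifier (∀↔∃) and negates the inner predicate.
¬(exists k forall t: φ) = forall k exists t: ¬φ.

forall k exists t: ~(k divides t)


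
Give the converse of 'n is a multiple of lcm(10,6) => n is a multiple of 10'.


The converse of (P → Q) is (Q → P). It is not in general equivalent to the original.
Here P = 'n is a multiple of lcm(10,6)' and Q = 'n is a multiple of 10'.

If n is a multiple of 10, then n is a multiple of lcm(10,6).


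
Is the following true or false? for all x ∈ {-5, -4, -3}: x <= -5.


Evaluate the predicate on each element: -5:T, -4:F, -3:F.
Counterexample x = -4 fails the predicate.

F


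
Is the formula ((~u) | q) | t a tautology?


Build the truth table over {q, t, u}:
q | t | u | φ
-------------
False | False | False | True
True | False | False | True
False | True | False | True
True | True | False | True
False | False | True | False
True | False | True | True
False | True | True | True
True | True | True | True
Counterexample at row 5: with q=False, t=False, u=True, the formula is False.

No, it is not a tautology.


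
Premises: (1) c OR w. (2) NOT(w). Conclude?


Disjunctive syllogism: from (P ∨ Q) and ¬P, infer Q.
One disjunct, 'w', is ruled out; the other must hold.

c


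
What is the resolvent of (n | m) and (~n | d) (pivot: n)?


The clauses contain complementary literals n and ~n.
Resolution eliminates this pair and disjoins the remaining literals (merging duplicates).

(m | d)


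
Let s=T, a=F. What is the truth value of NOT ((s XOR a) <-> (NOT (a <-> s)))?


Substitute s=T, a=F:
s XOR a = T XOR F = T
a <-> s = F <-> T = F
NOT (a <-> s) = T
(s XOR a) <-> (NOT (a <-> s)) = T <-> T = T
NOT ((s XOR a) <-> (NOT (a <-> s))) = F

F


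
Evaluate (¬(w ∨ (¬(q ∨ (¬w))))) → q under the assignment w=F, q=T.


Substitute w=F, q=T:
¬w = T
q ∨ (¬w) = T ∨ T = T
¬(q ∨ (¬w)) = F
w ∨ (¬(q ∨ (¬w))) = F ∨ F = F
¬(w ∨ (¬(q ∨ (¬w)))) = T
(¬(w ∨ (¬(q ∨ (¬w))))) → q = T → T = T

T


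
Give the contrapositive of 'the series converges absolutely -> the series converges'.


The contrapositive of (P → Q) is (¬Q → ¬P); it is logically equivalent to the original.
Here P = 'the series converges absolutely' and Q = 'the series converges'.

If not (the series converges), then not (the series converges absolutely).


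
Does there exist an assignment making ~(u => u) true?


Check all 2 assignments over {u}:
u | φ
-----
False | False
True | False
No assignment makes the formula true.

Unsatisfiable.


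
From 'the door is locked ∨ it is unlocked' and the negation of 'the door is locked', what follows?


Disjunctive syllogism: from (P ∨ Q) and ¬P, infer Q.
One disjunct, 'the door is locked', is ruled out; the other must hold.

it is unlocked


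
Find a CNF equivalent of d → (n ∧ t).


Step 1: Rewrite d → (n ∧ t) as ¬d ∨ (n ∧ t).
Step 2: Distribute ∨ over ∧.

((¬d) ∨ n) ∧ ((¬d) ∨ t)


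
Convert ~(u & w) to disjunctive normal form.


Step 1: Apply De Morgan: ¬(u ∧ w) = ¬u ∨ ¬w.

(~u) | (~w)


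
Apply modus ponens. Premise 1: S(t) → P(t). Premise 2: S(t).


Modus ponens: from (P → Q) and P, infer Q.
P = 'S(t)' is asserted, and P → Q holds, so Q follows.

P(t).


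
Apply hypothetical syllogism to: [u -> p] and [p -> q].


Hypothetical syllogism: from (P → Q) and (Q → R), infer (P → R).
Chain the two implications through the shared middle term 'p'.

u -> q


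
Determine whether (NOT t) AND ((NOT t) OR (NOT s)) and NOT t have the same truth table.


Compare truth tables:
s | t | φ | ψ
-------------
F | F | T | T
T | F | T | T
F | T | F | F
T | T | F | F
The columns φ and ψ agree on every row.

Yes, they are logically equivalent.


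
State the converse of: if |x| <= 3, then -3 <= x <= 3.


The converse of (P → Q) is (Q → P). It is not in general equivalent to the original.
Here P = '|x| <= 3' and Q = '-3 <= x <= 3'.

If -3 <= x <= 3, then |x| <= 3.


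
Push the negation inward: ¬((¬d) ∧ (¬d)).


De Morgan: the negation of a conjunction is the disjunction of the negations.
Distribute ¬ across ∧, flipping it to ∨, and negate each literal.

d ∨ d


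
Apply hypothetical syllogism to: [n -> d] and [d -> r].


Hypothetical syllogism: from (P → Q) and (Q → R), infer (P → R).
Chain the two implications through the shared middle term 'd'.

n -> r


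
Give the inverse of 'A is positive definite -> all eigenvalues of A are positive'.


The inverse of (P → Q) is (¬P → ¬Q). It is equivalent to the converse, not to the original.
Here P = 'A is positive definite' and Q = 'all eigenvalues of A are positive'.

If not (A is positive definite), then not (all eigenvalues of A are positive).


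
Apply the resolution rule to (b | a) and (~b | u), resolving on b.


The clauses contain complementary literals b and ~b.
Resolution eliminates this pair and disjoins the remaining literals (merging duplicates).

(a | u)


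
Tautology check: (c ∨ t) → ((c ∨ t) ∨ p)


Build the truth table over {c, p, t}:
c | p | t | φ
-------------
F | F | F | T
T | F | F | T
F | T | F | T
T | T | F | T
F | F | T | T
T | F | T | T
F | T | T | T
T | T | T | T
Every row evaluates to true.

Yes, it is a tautology.


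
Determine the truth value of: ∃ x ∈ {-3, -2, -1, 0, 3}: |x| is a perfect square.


Evaluate the predicate on each element: -3:F, -2:F, -1:T, 0:T, 3:F.
Witness x = -1 satisfies the predicate.

T


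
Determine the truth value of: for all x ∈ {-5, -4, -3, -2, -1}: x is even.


Evaluate the predicate on each element: -5:F, -4:T, -3:F, -2:T, -1:F.
Counterexample x = -5 fails the predicate.

F


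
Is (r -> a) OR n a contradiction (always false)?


Truth table over {a, n, r}:
a | n | r | φ
-------------
F | F | F | T
T | F | F | T
F | T | F | T
T | T | F | T
F | F | T | F
T | F | T | T
F | T | T | T
T | T | T | T
Satisfying assignment at row 1: a=F, n=F, r=F gives T.

No, it is not a contradiction.


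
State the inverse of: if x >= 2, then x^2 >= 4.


The inverse of (P → Q) is (¬P → ¬Q). It is equivalent to the converse, not to the original.
Here P = 'x >= 2' and Q = 'x^2 >= 4'.

If not (x >= 2), then not (x^2 >= 4).


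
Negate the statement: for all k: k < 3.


¬(for all x: φ) = there exists x: ¬φ, and ¬(there exists x: φ) = for all x: ¬φ.
Apply to the universal statement.

there exists k: NOT(k < 3)


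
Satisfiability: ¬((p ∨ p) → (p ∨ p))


Check all 2 assignments over {p}:
p | φ
-----
F | F
T | F
No assignment makes the formula true.

Unsatisfiable.


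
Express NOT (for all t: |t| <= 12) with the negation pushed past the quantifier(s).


¬(for all x: φ) = there exists x: ¬φ, and ¬(there exists x: φ) = for all x: ¬φ.
Apply to the universal statement.

there exists t: NOT(|t| <= 12)


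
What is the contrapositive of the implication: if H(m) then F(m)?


The contrapositive of (P → Q) is (¬Q → ¬P); it is logically equivalent to the original.
Here P = 'H(m)' and Q = 'F(m)'.

If not (F(m)), then not (H(m)).


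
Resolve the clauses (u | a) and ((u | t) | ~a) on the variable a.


The clauses contain complementary literals a and ~a.
Resolution eliminates this pair and disjoins the remaining literals (merging duplicates).

(u | t)


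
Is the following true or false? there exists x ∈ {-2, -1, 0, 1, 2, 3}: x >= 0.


Evaluate the predicate on each element: -2:F, -1:F, 0:T, 1:T, 2:T, 3:T.
Witness x = 0 satisfies the predicate.

T


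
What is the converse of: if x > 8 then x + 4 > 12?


The converse of (P → Q) is (Q → P). It is not in general equivalent to the original.
Here P = 'x > 8' and Q = 'x + 4 > 12'.

If x + 4 > 12, then x > 8.


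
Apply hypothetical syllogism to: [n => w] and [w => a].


Hypothetical syllogism: from (P → Q) and (Q → R), infer (P → R).
Chain the two implications through the shared middle term 'w'.

n => a


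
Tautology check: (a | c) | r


Build the truth table over {a, c, r}:
a | c | r | φ
-------------
False | False | False | False
True | False | False | True
False | True | False | True
True | True | False | True
False | False | True | True
True | False | True | True
False | True | True | True
True | True | True | True
Counterexample at row 1: with a=False, c=False, r=False, the formula is False.

No, it is not a tautology.


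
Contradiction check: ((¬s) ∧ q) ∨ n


Truth table over {n, q, s}:
n | q | s | φ
-------------
F | F | F | F
T | F | F | T
F | T | F | T
T | T | F | T
F | F | T | F
T | F | T | T
F | T | T | F
T | T | T | T
Satisfying assignment at row 2: n=T, q=F, s=F gives T.

No, it is not a contradiction.


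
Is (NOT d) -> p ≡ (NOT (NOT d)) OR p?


Compare truth tables:
d | p | φ | ψ
-------------
F | F | F | F
T | F | T | T
F | T | T | T
T | T | T | T
The columns φ and ψ agree on every row.

Yes, they are logically equivalent.


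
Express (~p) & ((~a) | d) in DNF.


Step 1: Distribute ∧ over ∨: (¬p) ∧ ((¬a) ∨ d) = ((¬p) ∧ (¬a)) ∨ ((¬p) ∧ d).

((~p) & (~a)) | ((~p) & d)


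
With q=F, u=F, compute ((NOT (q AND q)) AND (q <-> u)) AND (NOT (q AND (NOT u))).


Substitute q=F, u=F:
q AND q = F AND F = F
NOT (q AND q) = T
q <-> u = F <-> F = T
(NOT (q AND q)) AND (q <-> u) = T AND T = T
NOT u = T
q AND (NOT u) = F AND T = F
NOT (q AND (NOT u)) = T
((NOT (q AND q)) AND (q <-> u)) AND (NOT (q AND (NOT u))) = T AND T = T

T


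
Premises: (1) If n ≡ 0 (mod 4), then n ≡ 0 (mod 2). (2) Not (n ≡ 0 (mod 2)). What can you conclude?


Modus tollens: from (P → Q) and ¬Q, infer ¬P.
Q = 'n ≡ 0 (mod 2)' is denied; since P → Q, P must also fail.

Not (n ≡ 0 (mod 4)).


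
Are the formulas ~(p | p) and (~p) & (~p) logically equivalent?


Compare truth tables:
p | φ | ψ
---------
False | True | True
True | False | False
The columns φ and ψ agree on every row.

Yes, they are logically equivalent.


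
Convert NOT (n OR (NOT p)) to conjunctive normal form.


Step 1: Apply De Morgan: ¬(n ∨ (¬p)) = ¬n ∧ ¬(¬p).
Step 2: Eliminate any double negations (¬¬X = X).

(NOT n) AND p


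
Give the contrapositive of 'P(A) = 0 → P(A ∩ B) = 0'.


The contrapositive of (P → Q) is (¬Q → ¬P); it is logically equivalent to the original.
Here P = 'P(A) = 0' and Q = 'P(A ∩ B) = 0'.

If not (P(A ∩ B) = 0), then not (P(A) = 0).


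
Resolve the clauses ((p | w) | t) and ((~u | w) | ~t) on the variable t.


The clauses contain complementary literals t and ~t.
Resolution eliminates this pair and disjoins the remaining literals (merging duplicates).

((w | p) | ~u)


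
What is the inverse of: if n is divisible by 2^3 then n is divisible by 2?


The inverse of (P → Q) is (¬P → ¬Q). It is equivalent to the converse, not to the original.
Here P = 'n is divisible by 2^3' and Q = 'n is divisible by 2'.

If not (n is divisible by 2^3), then not (n is divisible by 2).


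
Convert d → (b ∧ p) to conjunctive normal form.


Step 1: Rewrite d → (b ∧ p) as ¬d ∨ (b ∧ p).
Step 2: Distribute ∨ over ∧.

((¬d) ∨ b) ∧ ((¬d) ∨ p)


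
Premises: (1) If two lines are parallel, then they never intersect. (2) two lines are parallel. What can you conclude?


Modus ponens: from (P → Q) and P, infer Q.
P = 'two lines are parallel' is asserted, and P → Q holds, so Q follows.

they never intersect.


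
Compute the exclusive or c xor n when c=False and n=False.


Exclusive or is true when exactly one operand is true.
Substitute: c=False, n=False.
False xor False evaluates to False.

False


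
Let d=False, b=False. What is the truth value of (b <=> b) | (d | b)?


Substitute d=False, b=False:
b <=> b = False <=> False = True
d | b = False | False = False
(b <=> b) | (d | b) = True | False = True

True


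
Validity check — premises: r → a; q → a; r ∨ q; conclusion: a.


This matches the form of proof by cases: the conclusion follows in every model of the premises.

Valid.


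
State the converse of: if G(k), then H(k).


The converse of (P → Q) is (Q → P). It is not in general equivalent to the original.
Here P = 'G(k)' and Q = 'H(k)'.

If H(k), then G(k).


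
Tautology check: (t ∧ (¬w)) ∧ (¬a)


Build the truth table over {a, t, w}:
a | t | w | φ
-------------
F | F | F | F
T | F | F | F
F | T | F | T
T | T | F | F
F | F | T | F
T | F | T | F
F | T | T | F
T | T | T | F
Counterexample at row 1: with a=F, t=F, w=F, the formula is F.

No, it is not a tautology.


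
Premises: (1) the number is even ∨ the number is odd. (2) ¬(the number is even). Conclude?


Disjunctive syllogism: from (P ∨ Q) and ¬P, infer Q.
One disjunct, 'the number is even', is ruled out; the other must hold.

the number is odd


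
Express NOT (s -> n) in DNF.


Step 1: Rewrite implication then negate: ¬(¬s ∨ n) = s ∧ ¬n.

s AND (NOT n)


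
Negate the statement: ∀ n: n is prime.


¬(∀ x: φ) = ∃ x: ¬φ, and ¬(∃ x: φ) = ∀ x: ¬φ.
Apply to the universal statement.

∃ n: ¬(n is prime)


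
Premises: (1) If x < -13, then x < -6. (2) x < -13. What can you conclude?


Modus ponens: from (P → Q) and P, infer Q.
P = 'x < -13' is asserted, and P → Q holds, so Q follows.

x < -6.


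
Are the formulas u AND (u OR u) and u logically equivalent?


Compare truth tables:
u | φ | ψ
---------
F | F | F
T | T | T
The columns φ and ψ agree on every row.

Yes, they are logically equivalent.


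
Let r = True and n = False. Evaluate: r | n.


Disjunction is false only when both operands are false.
Substitute: r=True, n=False.
True | False evaluates to True.

True


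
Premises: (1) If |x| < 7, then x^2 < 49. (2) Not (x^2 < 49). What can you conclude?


Modus tollens: from (P → Q) and ¬Q, infer ¬P.
Q = 'x^2 < 49' is denied; since P → Q, P must also fail.

Not (|x| < 7).


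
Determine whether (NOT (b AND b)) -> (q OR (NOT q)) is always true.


Build the truth table over {b, q}:
b | q | φ
---------
F | F | T
T | F | T
F | T | T
T | T | T
Every row evaluates to true.

Yes, it is a tautology.


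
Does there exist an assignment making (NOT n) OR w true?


Search for a satisfying assignment over {n, w}.
Try n=F, w=F: the formula evaluates to T.
A satisfying assignment exists.

Satisfiable.


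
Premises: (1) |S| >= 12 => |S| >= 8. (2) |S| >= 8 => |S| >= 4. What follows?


Hypothetical syllogism: from (P → Q) and (Q → R), infer (P → R).
Chain the two implications through the shared middle term '|S| >= 8'.

|S| >= 12 => |S| >= 4


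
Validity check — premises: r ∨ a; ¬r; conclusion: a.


This matches the form of disjunctive syllogism: the conclusion follows in every model of the premises.

Valid.


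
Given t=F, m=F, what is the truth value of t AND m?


Conjunction is true only when both operands are true.
Substitute: t=F, m=F.
F AND F evaluates to F.

F


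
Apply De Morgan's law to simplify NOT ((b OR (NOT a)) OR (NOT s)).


De Morgan: the negation of a disjunction is the conjunction of the negations.
Distribute NOT across OR, flipping it to AND, and negate each literal.

((NOT b) AND a) AND s


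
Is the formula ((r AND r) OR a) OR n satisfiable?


Search for a satisfying assignment over {a, n, r}.
Try a=T, n=F, r=F: the formula evaluates to T.
A satisfying assignment exists.

Satisfiable.


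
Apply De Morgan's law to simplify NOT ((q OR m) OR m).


De Morgan: the negation of a disjunction is the conjunction of the negations.
Distribute NOT across OR, flipping it to AND, and negate each literal.

((NOT q) AND (NOT m)) AND (NOT m)


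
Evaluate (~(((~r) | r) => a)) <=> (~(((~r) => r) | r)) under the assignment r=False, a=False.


Substitute r=False, a=False:
~r = True
(~r) | r = True | False = True
((~r) | r) => a = True => False = False
~(((~r) | r) => a) = True
~r = True
(~r) => r = True => False = False
((~r) => r) | r = False | False = False
~(((~r) => r) | r) = True
(~(((~r) | r) => a)) <=> (~(((~r) => r) | r)) = True <=> True = True

True


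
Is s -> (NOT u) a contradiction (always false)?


Truth table over {s, u}:
s | u | φ
---------
F | F | T
T | F | T
F | T | T
T | T | F
Satisfying assignment at row 1: s=F, u=F gives T.

No, it is not a contradiction.


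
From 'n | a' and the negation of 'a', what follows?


Disjunctive syllogism: from (P ∨ Q) and ¬P, infer Q.
One disjunct, 'a', is ruled out; the other must hold.

n


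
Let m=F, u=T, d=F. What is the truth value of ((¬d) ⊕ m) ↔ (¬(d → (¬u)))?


Substitute m=F, u=T, d=F:
¬d = T
(¬d) ⊕ m = T ⊕ F = T
¬u = F
d → (¬u) = F → F = T
¬(d → (¬u)) = F
((¬d) ⊕ m) ↔ (¬(d → (¬u))) = T ↔ F = F

F


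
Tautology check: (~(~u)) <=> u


Build the truth table over {u}:
u | φ
-----
False | True
True | True
Every row evaluates to true.

Yes, it is a tautology.


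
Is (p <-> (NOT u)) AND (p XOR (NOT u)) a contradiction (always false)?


Truth table over {p, u}:
p | u | φ
---------
F | F | F
T | F | F
F | T | F
T | T | F
Every row is false.

Yes, it is a contradiction.


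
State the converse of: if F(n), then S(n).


The converse of (P → Q) is (Q → P). It is not in general equivalent to the original.
Here P = 'F(n)' and Q = 'S(n)'.

If S(n), then F(n).


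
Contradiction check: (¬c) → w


Truth table over {c, w}:
c | w | φ
---------
F | F | F
T | F | T
F | T | T
T | T | T
Satisfying assignment at row 2: c=T, w=F gives T.

No, it is not a contradiction.


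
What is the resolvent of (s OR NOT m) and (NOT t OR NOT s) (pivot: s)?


The clauses contain complementary literals s and NOTs.
Resolution eliminates this pair and disjoins the remaining literals (merging duplicates).

(NOT m OR NOT t)


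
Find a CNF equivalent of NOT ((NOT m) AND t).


Step 1: Apply De Morgan: ¬((¬m) ∧ t) = ¬(¬m) ∨ ¬t.
Step 2: Eliminate any double negations (¬¬X = X).

m OR (NOT t)


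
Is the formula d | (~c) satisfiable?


Search for a satisfying assignment over {c, d}.
Try c=False, d=False: the formula evaluates to True.
A satisfying assignment exists.

Satisfiable.


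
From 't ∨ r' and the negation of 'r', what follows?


Disjunctive syllogism: from (P ∨ Q) and ¬P, infer Q.
One disjunct, 'r', is ruled out; the other must hold.

t


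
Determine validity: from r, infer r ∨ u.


This matches the form of disjunction introduction: the conclusion follows in every model of the premises.

Valid.


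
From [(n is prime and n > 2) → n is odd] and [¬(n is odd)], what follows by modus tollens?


Modus tollens: from (P → Q) and ¬Q, infer ¬P.
Q = 'n is odd' is denied; since P → Q, P must also fail.

Not ((n is prime and n > 2)).


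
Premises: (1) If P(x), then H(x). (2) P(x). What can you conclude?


Modus ponens: from (P → Q) and P, infer Q.
P = 'P(x)' is asserted, and P → Q holds, so Q follows.

H(x).


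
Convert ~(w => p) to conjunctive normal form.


Step 1: Rewrite w → p as ¬w ∨ p.
Step 2: Negate: ¬(¬w ∨ p) = w ∧ ¬p (De Morgan + double negation).

w & (~p)


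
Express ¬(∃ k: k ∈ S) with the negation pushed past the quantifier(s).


¬(∀ x: φ) = ∃ x: ¬φ, and ¬(∃ x: φ) = ∀ x: ¬φ.
Apply to the existential statement.

∀ k: ¬(k ∈ S)


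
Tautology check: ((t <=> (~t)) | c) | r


Build the truth table over {c, r, t}:
c | r | t | φ
-------------
False | False | False | False
True | False | False | True
False | True | False | True
True | True | False | True
False | False | True | False
True | False | True | True
False | True | True | True
True | True | True | True
Counterexample at row 1: with c=False, r=False, t=False, the formula is False.

No, it is not a tautology.


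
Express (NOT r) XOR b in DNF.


Step 1: (¬r) ⊕ b is true exactly when they disagree: ((¬r) ∧ ¬b) ∨ (¬(¬r) ∧ b).
Step 2: Eliminate any double negations (¬¬X = X).

((NOT r) AND (NOT b)) OR (r AND b)
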